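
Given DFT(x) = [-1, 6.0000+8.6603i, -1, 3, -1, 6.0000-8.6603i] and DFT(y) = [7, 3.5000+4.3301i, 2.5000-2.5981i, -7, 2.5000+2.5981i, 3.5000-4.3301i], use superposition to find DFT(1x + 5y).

By linearity: DFT(1x + 5y) = 1·DFT(x) + 5·DFT(y)
= 1·[-1, 6.0000+8.6603i, -1, 3, -1, 6.0000-8.6603i] + 5·[7, 3.5000+4.3301i, 2.5000-2.5981i, -7, 2.5000+2.5981i, 3.5000-4.3301i]

Computing element-wise:
Z[0] = 1·(-1) + 5·(7) = 34
Z[1] = 1·(6.0000+8.6603i) + 5·(3.5000+4.3301i) = 23.5000+30.3108i
Z[2] = 1·(-1) + 5·(2.5000-2.5981i) = 11.5000-12.9905i
Z[3] = 1·(3) + 5·(-7) = -32
Z[4] = 1·(-1) + 5·(2.5000+2.5981i) = 11.5000+12.9905i
Z[5] = 1·(6.0000-8.6603i) + 5·(3.5000-4.3301i) = 23.5000-30.3108i

DFT(1x + 5y) = 1·X + 5·Y = [34, 23.5000+30.3108i, 11.5000-12.9905i, -32, 11.5000+12.9905i, 23.5000-30.3108i]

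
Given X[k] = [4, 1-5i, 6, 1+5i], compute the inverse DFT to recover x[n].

x[n] = (1/4) Σ(k=0 to 3) X[k] · e^(2πikn/4)

Computing each x[n]:
x[0] = 3
x[1] = 2
x[2] = 2
x[3] = -3

x = [3, 2, 2, -3]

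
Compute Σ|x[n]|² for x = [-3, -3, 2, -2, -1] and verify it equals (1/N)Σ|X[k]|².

Time domain:
Σ|x[n]|² = |-3|² + |-3|² + |2|² + |-2|² + |-1|² = 27.0000

Frequency domain:
(1/5)Σ|X[k]|² = (1/5)(|-7|² + |-4.2361-0.4490i|² + |0.2361+4.9798i|² + |0.2361-4.9798i|² + |-4.2361+0.4490i|²) = (1/5)·135.0000 = 27.0000

Both sides agree, confirming Parseval's theorem.

Σ|x[n]|² = (1/N)Σ|X[k]|² = 27.0000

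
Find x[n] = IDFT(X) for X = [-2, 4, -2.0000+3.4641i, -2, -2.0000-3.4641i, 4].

x[n] = (1/6) Σ(k=0 to 5) X[k] · e^(2πikn/6)

Computing each x[n]:
x[0] = 0
x[1] = 0
x[2] = 0
x[3] = -2
x[4] = -2
x[5] = 2

x = [0, 0, 0, -2, -2, 2]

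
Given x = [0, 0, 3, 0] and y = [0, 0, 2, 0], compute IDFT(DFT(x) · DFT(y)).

(x ⊛ y)[n] = Σ(m=0 to 3) x[m] · y[(n-m) mod 4]

Computing each output sample:
(x ⊛ y)[0] = 6
(x ⊛ y)[1] = 0
(x ⊛ y)[2] = 0
(x ⊛ y)[3] = 0

x ⊛ y = [6, 0, 0, 0]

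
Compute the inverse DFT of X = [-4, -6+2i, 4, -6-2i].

x[n] = (1/4) Σ(k=0 to 3) X[k] · e^(2πikn/4)

Computing each x[n]:
x[0] = -3
x[1] = -3
x[2] = 3
x[3] = -1

x = [-3, -3, 3, -1]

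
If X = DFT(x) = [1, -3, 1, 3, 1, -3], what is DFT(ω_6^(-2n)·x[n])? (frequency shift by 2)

Modulation property: DFT(ω_6^(-2n)·x[n]) = X[(k-2) mod 6], so circularly shift X by 2 positions.

X[k-2] = [1, -3, 1, -3, 1, 3]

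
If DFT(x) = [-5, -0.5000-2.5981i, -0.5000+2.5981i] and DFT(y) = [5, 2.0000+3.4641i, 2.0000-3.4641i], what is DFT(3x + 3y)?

By linearity: DFT(3x + 3y) = 3·DFT(x) + 3·DFT(y)
= 3·[-5, -0.5000-2.5981i, -0.5000+2.5981i] + 3·[5, 2.0000+3.4641i, 2.0000-3.4641i]

Computing element-wise:
Z[0] = 3·(-5) + 3·(5) = 0
Z[1] = 3·(-0.5000-2.5981i) + 3·(2.0000+3.4641i) = 4.5000+2.5980i
Z[2] = 3·(-0.5000+2.5981i) + 3·(2.0000-3.4641i) = 4.5000-2.5980i

DFT(3x + 3y) = 3·X + 3·Y = [0, 4.5000+2.5980i, 4.5000-2.5980i]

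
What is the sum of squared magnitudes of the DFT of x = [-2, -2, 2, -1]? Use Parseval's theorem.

Parseval: Σ|x[n]|² = (1/N)Σ|X[k]|², so Σ|X[k]|² = N·Σ|x[n]|² = 4·13.0000

Σ|X[k]|² = N·Σ|x[n]|² = 4·13.0000 = 52.0000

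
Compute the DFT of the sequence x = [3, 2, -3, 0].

X[k] = Σ(n=0 to 3) x[n] · ω_4^(nk)
where ω_4 = e^(-2πi/4)

Computing each X[k]:
X[0] = 2
X[1] = 6-2i
X[2] = -2
X[3] = 6+2i

X = [2, 6-2i, -2, 6+2i]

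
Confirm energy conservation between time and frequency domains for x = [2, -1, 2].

Time domain:
Σ|x[n]|² = |2|² + |-1|² + |2|² = 9.0000

Frequency domain:
(1/3)Σ|X[k]|² = (1/3)(|3|² + |1.5000+2.5981i|² + |1.5000-2.5981i|²) = (1/3)·27.0000 = 9.0000

Both sides agree, confirming Parseval's theorem.

Σ|x[n]|² = (1/N)Σ|X[k]|² = 9.0000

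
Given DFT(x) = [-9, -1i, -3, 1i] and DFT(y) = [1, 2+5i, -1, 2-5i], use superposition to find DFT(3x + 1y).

By linearity: DFT(3x + 1y) = 3·DFT(x) + 1·DFT(y)
= 3·[-9, -1i, -3, 1i] + 1·[1, 2+5i, -1, 2-5i]

Computing element-wise:
Z[0] = 3·(-9) + 1·(1) = -26
Z[1] = 3·(-1i) + 1·(2+5i) = 2+2i
Z[2] = 3·(-3) + 1·(-1) = -10
Z[3] = 3·(1i) + 1·(2-5i) = 2-2i

DFT(3x + 1y) = 3·X + 1·Y = [-26, 2+2i, -10, 2-2i]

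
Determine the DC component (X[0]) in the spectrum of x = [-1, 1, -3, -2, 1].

X[0] = Σ(n=0 to 4) x[n] · ω_5^0 = Σ x[n]
= (-1) + (1) + (-3) + (-2) + (1)

X[0] = -4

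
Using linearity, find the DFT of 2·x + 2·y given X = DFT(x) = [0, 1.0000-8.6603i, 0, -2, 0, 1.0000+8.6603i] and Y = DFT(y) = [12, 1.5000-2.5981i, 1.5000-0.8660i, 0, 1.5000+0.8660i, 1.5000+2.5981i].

By linearity: DFT(2x + 2y) = 2·DFT(x) + 2·DFT(y)
= 2·[0, 1.0000-8.6603i, 0, -2, 0, 1.0000+8.6603i] + 2·[12, 1.5000-2.5981i, 1.5000-0.8660i, 0, 1.5000+0.8660i, 1.5000+2.5981i]

Computing element-wise:
Z[0] = 2·(0) + 2·(12) = 24
Z[1] = 2·(1.0000-8.6603i) + 2·(1.5000-2.5981i) = 5.0000-22.5168i
Z[2] = 2·(0) + 2·(1.5000-0.8660i) = 3.0000-1.7320i
Z[3] = 2·(-2) + 2·(0) = -4
Z[4] = 2·(0) + 2·(1.5000+0.8660i) = 3.0000+1.7320i
Z[5] = 2·(1.0000+8.6603i) + 2·(1.5000+2.5981i) = 5.0000+22.5168i

DFT(2x + 2y) = 2·X + 2·Y = [24, 5.0000-22.5168i, 3.0000-1.7320i, -4, 3.0000+1.7320i, 5.0000+22.5168i]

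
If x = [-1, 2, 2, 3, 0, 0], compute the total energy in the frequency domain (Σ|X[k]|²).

Parseval: Σ|x[n]|² = (1/N)Σ|X[k]|², so Σ|X[k]|² = N·Σ|x[n]|² = 6·18.0000

Σ|X[k]|² = N·Σ|x[n]|² = 6·18.0000 = 108.0000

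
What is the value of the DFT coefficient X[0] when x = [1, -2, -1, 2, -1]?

X[0] = Σ(n=0 to 4) x[n] · ω_5^0 = Σ x[n]
= (1) + (-2) + (-1) + (2) + (-1)

X[0] = -1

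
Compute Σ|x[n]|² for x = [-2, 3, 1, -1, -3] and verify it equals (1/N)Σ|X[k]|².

Time domain:
Σ|x[n]|² = |-2|² + |3|² + |1|² + |-1|² + |-3|² = 24.0000

Frequency domain:
(1/5)Σ|X[k]|² = (1/5)(|-2|² + |-2.0000-6.8819i|² + |-2.0000-1.6246i|² + |-2.0000+1.6246i|² + |-2.0000+6.8819i|²) = (1/5)·120.0000 = 24.0000

Both sides agree, confirming Parseval's theorem.

Σ|x[n]|² = (1/N)Σ|X[k]|² = 24.0000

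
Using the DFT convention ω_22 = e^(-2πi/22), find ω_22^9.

ω_22^9 = e^(-2πi·9/22)
= cos(-2π·9/22) + i·sin(-2π·9/22)
= cos(-18π/22) + i·sin(-18π/22)

ω_22^9 = cos(-18π/22) + i·sin(-18π/22) = -0.8413-0.5406i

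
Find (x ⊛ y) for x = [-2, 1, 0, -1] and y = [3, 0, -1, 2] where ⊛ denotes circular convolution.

(x ⊛ y)[n] = Σ(m=0 to 3) x[m] · y[(n-m) mod 4]

Computing each output sample:
(x ⊛ y)[0] = -4
(x ⊛ y)[1] = 4
(x ⊛ y)[2] = 0
(x ⊛ y)[3] = -8

x ⊛ y = [-4, 4, 0, -8]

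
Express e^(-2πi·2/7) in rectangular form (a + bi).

ω_7^2 = e^(-2πi·2/7)
= cos(-2π·2/7) + i·sin(-2π·2/7)
= cos(-4π/7) + i·sin(-4π/7)

ω_7^2 = cos(-4π/7) + i·sin(-4π/7) = -0.2225-0.9749i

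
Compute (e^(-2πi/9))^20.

Since ω_9^9 = 1, powers reduce modulo 9.
20 mod 9 = 2
So ω_9^20 = ω_9^2 = e^(-2πi·2/9)

ω_9^20 = ω_9^2 = 0.1736-0.9848i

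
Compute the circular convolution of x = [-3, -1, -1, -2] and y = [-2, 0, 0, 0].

(x ⊛ y)[n] = Σ(m=0 to 3) x[m] · y[(n-m) mod 4]

Computing each output sample:
(x ⊛ y)[0] = 6
(x ⊛ y)[1] = 2
(x ⊛ y)[2] = 2
(x ⊛ y)[3] = 4

x ⊛ y = [6, 2, 2, 4]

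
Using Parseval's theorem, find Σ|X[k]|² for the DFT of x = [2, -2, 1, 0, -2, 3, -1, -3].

Parseval: Σ|x[n]|² = (1/N)Σ|X[k]|², so Σ|X[k]|² = N·Σ|x[n]|² = 8·32.0000

Σ|X[k]|² = N·Σ|x[n]|² = 8·32.0000 = 256.0000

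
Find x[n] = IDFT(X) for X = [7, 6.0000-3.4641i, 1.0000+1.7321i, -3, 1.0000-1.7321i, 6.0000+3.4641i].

x[n] = (1/6) Σ(k=0 to 5) X[k] · e^(2πikn/6)

Computing each x[n]:
x[0] = 3
x[1] = 3
x[2] = 1
x[3] = 0
x[4] = -2
x[5] = 2

x = [3, 3, 1, 0, -2, 2]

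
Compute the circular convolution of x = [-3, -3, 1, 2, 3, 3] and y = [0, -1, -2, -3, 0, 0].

(x ⊛ y)[n] = Σ(m=0 to 5) x[m] · y[(n-m) mod 6]

Computing each output sample:
(x ⊛ y)[0] = -15
(x ⊛ y)[1] = -12
(x ⊛ y)[2] = 0
(x ⊛ y)[3] = 14
(x ⊛ y)[4] = 5
(x ⊛ y)[5] = -10

x ⊛ y = [-15, -12, 0, 14, 5, -10]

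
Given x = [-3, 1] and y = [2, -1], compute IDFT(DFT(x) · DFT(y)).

(x ⊛ y)[n] = Σ(m=0 to 1) x[m] · y[(n-m) mod 2]

Computing each output sample:
(x ⊛ y)[0] = -7
(x ⊛ y)[1] = 5

x ⊛ y = [-7, 5]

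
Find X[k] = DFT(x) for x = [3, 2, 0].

X[k] = Σ(n=0 to 2) x[n] · ω_3^(nk)
where ω_3 = e^(-2πi/3)

Computing each X[k]:
X[0] = 5
X[1] = 2.0000-1.7321i
X[2] = 2.0000+1.7321i

X = [5, 2.0000-1.7321i, 2.0000+1.7321i]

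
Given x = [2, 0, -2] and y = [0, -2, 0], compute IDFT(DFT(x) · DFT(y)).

(x ⊛ y)[n] = Σ(m=0 to 2) x[m] · y[(n-m) mod 3]

Computing each output sample:
(x ⊛ y)[0] = 4
(x ⊛ y)[1] = -4
(x ⊛ y)[2] = 0

x ⊛ y = [4, -4, 0]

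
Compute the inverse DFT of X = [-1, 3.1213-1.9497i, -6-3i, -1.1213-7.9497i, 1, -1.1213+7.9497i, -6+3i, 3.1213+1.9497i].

x[n] = (1/8) Σ(k=0 to 7) X[k] · e^(2πikn/8)

Computing each x[n]:
x[0] = -1
x[1] = 3
x[2] = 0
x[3] = 0
x[4] = -2
x[5] = -2
x[6] = 3
x[7] = -2

x = [-1, 3, 0, 0, -2, -2, 3, -2]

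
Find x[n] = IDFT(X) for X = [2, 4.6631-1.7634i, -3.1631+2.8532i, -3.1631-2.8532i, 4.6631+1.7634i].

x[n] = (1/5) Σ(k=0 to 4) X[k] · e^(2πikn/5)

Computing each x[n]:
x[0] = 1
x[1] = 2
x[2] = 0
x[3] = -3
x[4] = 2

x = [1, 2, 0, -3, 2]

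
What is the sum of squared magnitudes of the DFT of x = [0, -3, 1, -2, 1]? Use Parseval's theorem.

Parseval: Σ|x[n]|² = (1/N)Σ|X[k]|², so Σ|X[k]|² = N·Σ|x[n]|² = 5·15.0000

Σ|X[k]|² = N·Σ|x[n]|² = 5·15.0000 = 75.0000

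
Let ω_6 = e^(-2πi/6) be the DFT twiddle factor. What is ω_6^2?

ω_6^2 = e^(-2πi·2/6)
= cos(-2π·2/6) + i·sin(-2π·2/6)
= cos(-4π/6) + i·sin(-4π/6)

ω_6^2 = cos(-4π/6) + i·sin(-4π/6) = -0.5000-0.8660i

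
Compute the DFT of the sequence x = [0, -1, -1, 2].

X[k] = Σ(n=0 to 3) x[n] · ω_4^(nk)
where ω_4 = e^(-2πi/4)

Computing each X[k]:
X[0] = 0
X[1] = 1+3i
X[2] = -2
X[3] = 1-3i

X = [0, 1+3i, -2, 1-3i]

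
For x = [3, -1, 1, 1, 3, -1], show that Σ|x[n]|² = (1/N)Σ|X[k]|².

Time domain:
Σ|x[n]|² = |3|² + |-1|² + |1|² + |1|² + |3|² + |-1|² = 22.0000

Frequency domain:
(1/6)Σ|X[k]|² = (1/6)(|6|² + |-1.0000+1.7321i|² + |3.0000-1.7321i|² + |8|² + |3.0000+1.7321i|² + |-1.0000-1.7321i|²) = (1/6)·132.0000 = 22.0000

Both sides agree, confirming Parseval's theorem.

Σ|x[n]|² = (1/N)Σ|X[k]|² = 22.0000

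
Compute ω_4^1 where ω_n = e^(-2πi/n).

ω_4^1 = e^(-2πi·1/4)
= cos(-2π·1/4) + i·sin(-2π·1/4)
= cos(-2π/4) + i·sin(-2π/4)

ω_4^1 = cos(-2π/4) + i·sin(-2π/4) = -1i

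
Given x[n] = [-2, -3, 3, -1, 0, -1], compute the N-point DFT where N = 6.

X[k] = Σ(n=0 to 5) x[n] · ω_6^(nk)
where ω_6 = e^(-2πi/6)

Computing each X[k]:
X[0] = -4
X[1] = -4.5000-0.8660i
X[2] = -2.5000+4.3301i
X[3] = 6
X[4] = -2.5000-4.3301i
X[5] = -4.5000+0.8660i

X = [-4, -4.5000-0.8660i, -2.5000+4.3301i, 6, -2.5000-4.3301i, -4.5000+0.8660i]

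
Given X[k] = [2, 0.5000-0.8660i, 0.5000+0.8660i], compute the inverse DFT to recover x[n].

x[n] = (1/3) Σ(k=0 to 2) X[k] · e^(2πikn/3)

Computing each x[n]:
x[0] = 1
x[1] = 1
x[2] = 0

x = [1, 1, 0]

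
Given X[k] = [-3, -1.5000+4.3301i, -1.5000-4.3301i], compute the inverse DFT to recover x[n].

x[n] = (1/3) Σ(k=0 to 2) X[k] · e^(2πikn/3)

Computing each x[n]:
x[0] = -2
x[1] = -3
x[2] = 2

x = [-2, -3, 2]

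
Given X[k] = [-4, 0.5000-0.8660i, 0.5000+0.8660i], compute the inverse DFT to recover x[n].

x[n] = (1/3) Σ(k=0 to 2) X[k] · e^(2πikn/3)

Computing each x[n]:
x[0] = -1
x[1] = -1
x[2] = -2

x = [-1, -1, -2]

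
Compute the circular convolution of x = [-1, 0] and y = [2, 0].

(x ⊛ y)[n] = Σ(m=0 to 1) x[m] · y[(n-m) mod 2]

Computing each output sample:
(x ⊛ y)[0] = -2
(x ⊛ y)[1] = 0

x ⊛ y = [-2, 0]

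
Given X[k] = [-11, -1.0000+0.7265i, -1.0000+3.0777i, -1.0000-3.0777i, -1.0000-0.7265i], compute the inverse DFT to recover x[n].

x[n] = (1/5) Σ(k=0 to 4) X[k] · e^(2πikn/5)

Computing each x[n]:
x[0] = -3
x[1] = -3
x[2] = -1
x[3] = -3
x[4] = -1

x = [-3, -3, -1, -3, -1]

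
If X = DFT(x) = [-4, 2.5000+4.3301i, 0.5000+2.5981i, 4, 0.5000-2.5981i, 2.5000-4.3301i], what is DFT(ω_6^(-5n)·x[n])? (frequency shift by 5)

Modulation property: DFT(ω_6^(-5n)·x[n]) = X[(k-5) mod 6], so circularly shift X by 5 positions.

X[k-5] = [2.5000+4.3301i, 0.5000+2.5981i, 4, 0.5000-2.5981i, 2.5000-4.3301i, -4]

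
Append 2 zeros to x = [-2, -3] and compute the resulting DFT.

Original 2-point DFT: [-5, 1]
Zero-padded 4-point DFT provides frequency interpolation.

DFT_4([x, 0, ...]) = [-5, -2+3i, 1, -2-3i]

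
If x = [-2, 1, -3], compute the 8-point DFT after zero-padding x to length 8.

Original 3-point DFT: [-4, -1.0000-3.4641i, -1.0000+3.4641i]
Zero-padded 8-point DFT provides frequency interpolation.

DFT_8([x, 0, ...]) = [-4, -1.2929+2.2929i, 1-1i, -2.7071-3.7071i, -6, -2.7071+3.7071i, 1+1i, -1.2929-2.2929i]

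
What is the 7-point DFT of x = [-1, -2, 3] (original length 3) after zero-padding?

Original 3-point DFT: [0, -1.5000+4.3301i, -1.5000-4.3301i]
Zero-padded 7-point DFT provides frequency interpolation.

DFT_7([x, 0, ...]) = [0, -2.9145-1.3611i, -3.2579+3.2515i, 2.6724+3.2133i, 2.6724-3.2133i, -3.2579-3.2515i, -2.9145+1.3611i]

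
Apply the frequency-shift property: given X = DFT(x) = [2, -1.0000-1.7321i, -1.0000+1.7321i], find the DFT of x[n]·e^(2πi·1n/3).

Modulation property: DFT(ω_3^(-1n)·x[n]) = X[(k-1) mod 3], so circularly shift X by 1 positions.

X[k-1] = [-1.0000+1.7321i, 2, -1.0000-1.7321i]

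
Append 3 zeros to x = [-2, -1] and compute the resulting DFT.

Original 2-point DFT: [-3, -1]
Zero-padded 5-point DFT provides frequency interpolation.

DFT_5([x, 0, ...]) = [-3, -2.3090+0.9511i, -1.1910+0.5878i, -1.1910-0.5878i, -2.3090-0.9511i]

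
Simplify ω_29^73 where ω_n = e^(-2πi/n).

Since ω_29^29 = 1, powers reduce modulo 29.
73 mod 29 = 15
So ω_29^73 = ω_29^15 = e^(-2πi·15/29)

ω_29^73 = ω_29^15 = -0.9941+0.1081i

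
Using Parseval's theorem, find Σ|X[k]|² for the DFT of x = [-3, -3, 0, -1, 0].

Parseval: Σ|x[n]|² = (1/N)Σ|X[k]|², so Σ|X[k]|² = N·Σ|x[n]|² = 5·19.0000

Σ|X[k]|² = N·Σ|x[n]|² = 5·19.0000 = 95.0000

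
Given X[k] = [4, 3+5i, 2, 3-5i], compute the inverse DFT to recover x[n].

x[n] = (1/4) Σ(k=0 to 3) X[k] · e^(2πikn/4)

Computing each x[n]:
x[0] = 3
x[1] = -2
x[2] = 0
x[3] = 3

x = [3, -2, 0, 3]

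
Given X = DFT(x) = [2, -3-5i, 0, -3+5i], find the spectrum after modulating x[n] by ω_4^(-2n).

Modulation property: DFT(ω_4^(-2n)·x[n]) = X[(k-2) mod 4], so circularly shift X by 2 positions.

X[k-2] = [0, -3+5i, 2, -3-5i]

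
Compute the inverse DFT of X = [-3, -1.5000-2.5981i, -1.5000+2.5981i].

x[n] = (1/3) Σ(k=0 to 2) X[k] · e^(2πikn/3)

Computing each x[n]:
x[0] = -2
x[1] = 1
x[2] = -2

x = [-2, 1, -2]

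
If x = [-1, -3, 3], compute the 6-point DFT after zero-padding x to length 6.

Original 3-point DFT: [-1, -1.0000+5.1962i, -1.0000-5.1962i]
Zero-padded 6-point DFT provides frequency interpolation.

DFT_6([x, 0, ...]) = [-1, -4, -1.0000+5.1962i, 5, -1.0000-5.1962i, -4]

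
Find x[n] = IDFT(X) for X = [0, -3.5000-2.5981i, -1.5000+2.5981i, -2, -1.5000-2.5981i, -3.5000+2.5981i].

x[n] = (1/6) Σ(k=0 to 5) X[k] · e^(2πikn/6)

Computing each x[n]:
x[0] = -2
x[1] = 0
x[2] = 2
x[3] = 1
x[4] = -1
x[5] = 0

x = [-2, 0, 2, 1, -1, 0]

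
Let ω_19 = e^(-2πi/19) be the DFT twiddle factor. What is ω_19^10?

ω_19^10 = e^(-2πi·10/19)
= cos(-2π·10/19) + i·sin(-2π·10/19)
= cos(-20π/19) + i·sin(-20π/19)

ω_19^10 = cos(-20π/19) + i·sin(-20π/19) = -0.9864+0.1646i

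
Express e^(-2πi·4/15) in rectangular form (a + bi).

ω_15^4 = e^(-2πi·4/15)
= cos(-2π·4/15) + i·sin(-2π·4/15)
= cos(-8π/15) + i·sin(-8π/15)

ω_15^4 = cos(-8π/15) + i·sin(-8π/15) = -0.1045-0.9945i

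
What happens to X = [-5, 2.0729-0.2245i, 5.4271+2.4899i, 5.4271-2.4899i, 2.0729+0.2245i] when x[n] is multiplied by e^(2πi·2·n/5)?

Modulation property: DFT(ω_5^(-2n)·x[n]) = X[(k-2) mod 5], so circularly shift X by 2 positions.

X[k-2] = [5.4271-2.4899i, 2.0729+0.2245i, -5, 2.0729-0.2245i, 5.4271+2.4899i]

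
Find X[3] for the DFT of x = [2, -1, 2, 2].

X[3] = Σ(n=0 to 3) x[n] · ω_4^(3n) where ω_4 = e^(-2πi/4)
= (2)·ω_4^0 + (-1)·ω_4^3 + (2)·ω_4^6 + (2)·ω_4^9

X[3] = -3i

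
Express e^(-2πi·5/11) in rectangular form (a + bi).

ω_11^5 = e^(-2πi·5/11)
= cos(-2π·5/11) + i·sin(-2π·5/11)
= cos(-10π/11) + i·sin(-10π/11)

ω_11^5 = cos(-10π/11) + i·sin(-10π/11) = -0.9595-0.2817i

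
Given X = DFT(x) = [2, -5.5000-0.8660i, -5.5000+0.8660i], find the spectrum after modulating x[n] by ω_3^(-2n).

Modulation property: DFT(ω_3^(-2n)·x[n]) = X[(k-2) mod 3], so circularly shift X by 2 positions.

X[k-2] = [-5.5000-0.8660i, -5.5000+0.8660i, 2]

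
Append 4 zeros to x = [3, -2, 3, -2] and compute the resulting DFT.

Original 4-point DFT: [2, 0, 10, 0]
Zero-padded 8-point DFT provides frequency interpolation.

DFT_8([x, 0, ...]) = [2, 3.0000-0.1716i, 0, 3.0000+5.8284i, 10, 3.0000-5.8284i, 0, 3.0000+0.1716i]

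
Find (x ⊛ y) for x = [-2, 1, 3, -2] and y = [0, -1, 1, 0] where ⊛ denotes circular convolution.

(x ⊛ y)[n] = Σ(m=0 to 3) x[m] · y[(n-m) mod 4]

Computing each output sample:
(x ⊛ y)[0] = 5
(x ⊛ y)[1] = 0
(x ⊛ y)[2] = -3
(x ⊛ y)[3] = -2

x ⊛ y = [5, 0, -3, -2]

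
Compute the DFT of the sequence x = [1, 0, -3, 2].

X[k] = Σ(n=0 to 3) x[n] · ω_4^(nk)
where ω_4 = e^(-2πi/4)

Computing each X[k]:
X[0] = 0
X[1] = 4+2i
X[2] = -4
X[3] = 4-2i

X = [0, 4+2i, -4, 4-2i]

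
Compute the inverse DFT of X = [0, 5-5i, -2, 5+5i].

x[n] = (1/4) Σ(k=0 to 3) X[k] · e^(2πikn/4)

Computing each x[n]:
x[0] = 2
x[1] = 3
x[2] = -3
x[3] = -2

x = [2, 3, -3, -2]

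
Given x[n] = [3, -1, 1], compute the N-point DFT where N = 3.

X[k] = Σ(n=0 to 2) x[n] · ω_3^(nk)
where ω_3 = e^(-2πi/3)

Computing each X[k]:
X[0] = 3
X[1] = 3.0000+1.7321i
X[2] = 3.0000-1.7321i

X = [3, 3.0000+1.7321i, 3.0000-1.7321i]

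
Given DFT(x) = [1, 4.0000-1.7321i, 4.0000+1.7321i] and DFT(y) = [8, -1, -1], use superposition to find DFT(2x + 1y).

By linearity: DFT(2x + 1y) = 2·DFT(x) + 1·DFT(y)
= 2·[1, 4.0000-1.7321i, 4.0000+1.7321i] + 1·[8, -1, -1]

Computing element-wise:
Z[0] = 2·(1) + 1·(8) = 10
Z[1] = 2·(4.0000-1.7321i) + 1·(-1) = 7.0000-3.4642i
Z[2] = 2·(4.0000+1.7321i) + 1·(-1) = 7.0000+3.4642i

DFT(2x + 1y) = 2·X + 1·Y = [10, 7.0000-3.4642i, 7.0000+3.4642i]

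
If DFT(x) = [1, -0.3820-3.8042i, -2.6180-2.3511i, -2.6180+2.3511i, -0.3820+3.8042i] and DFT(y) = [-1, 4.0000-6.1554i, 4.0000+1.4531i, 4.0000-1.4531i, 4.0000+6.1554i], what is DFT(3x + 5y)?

By linearity: DFT(3x + 5y) = 3·DFT(x) + 5·DFT(y)
= 3·[1, -0.3820-3.8042i, -2.6180-2.3511i, -2.6180+2.3511i, -0.3820+3.8042i] + 5·[-1, 4.0000-6.1554i, 4.0000+1.4531i, 4.0000-1.4531i, 4.0000+6.1554i]

Computing element-wise:
Z[0] = 3·(1) + 5·(-1) = -2
Z[1] = 3·(-0.3820-3.8042i) + 5·(4.0000-6.1554i) = 18.8540-42.1896i
Z[2] = 3·(-2.6180-2.3511i) + 5·(4.0000+1.4531i) = 12.1460+0.2122i
Z[3] = 3·(-2.6180+2.3511i) + 5·(4.0000-1.4531i) = 12.1460-0.2122i
Z[4] = 3·(-0.3820+3.8042i) + 5·(4.0000+6.1554i) = 18.8540+42.1896i

DFT(3x + 5y) = 3·X + 5·Y = [-2, 18.8540-42.1896i, 12.1460+0.2122i, 12.1460-0.2122i, 18.8540+42.1896i]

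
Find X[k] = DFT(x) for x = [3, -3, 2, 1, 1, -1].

X[k] = Σ(n=0 to 5) x[n] · ω_6^(nk)
where ω_6 = e^(-2πi/6)

Computing each X[k]:
X[0] = 3
X[1] = -1.5000+0.8660i
X[2] = 4.5000+2.5981i
X[3] = 9
X[4] = 4.5000-2.5981i
X[5] = -1.5000-0.8660i

X = [3, -1.5000+0.8660i, 4.5000+2.5981i, 9, 4.5000-2.5981i, -1.5000-0.8660i]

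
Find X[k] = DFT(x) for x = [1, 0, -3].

X[k] = Σ(n=0 to 2) x[n] · ω_3^(nk)
where ω_3 = e^(-2πi/3)

Computing each X[k]:
X[0] = -2
X[1] = 2.5000-2.5981i
X[2] = 2.5000+2.5981i

X = [-2, 2.5000-2.5981i, 2.5000+2.5981i]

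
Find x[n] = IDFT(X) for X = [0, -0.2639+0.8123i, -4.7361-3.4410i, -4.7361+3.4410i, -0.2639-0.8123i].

x[n] = (1/5) Σ(k=0 to 4) X[k] · e^(2πikn/5)

Computing each x[n]:
x[0] = -2
x[1] = 2
x[2] = -2
x[3] = 1
x[4] = 1

x = [-2, 2, -2, 1, 1]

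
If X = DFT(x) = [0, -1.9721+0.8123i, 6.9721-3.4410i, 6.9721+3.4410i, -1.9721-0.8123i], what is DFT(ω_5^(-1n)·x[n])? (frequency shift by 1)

Modulation property: DFT(ω_5^(-1n)·x[n]) = X[(k-1) mod 5], so circularly shift X by 1 positions.

X[k-1] = [-1.9721-0.8123i, 0, -1.9721+0.8123i, 6.9721-3.4410i, 6.9721+3.4410i]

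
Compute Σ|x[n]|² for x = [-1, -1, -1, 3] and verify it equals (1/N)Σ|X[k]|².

Time domain:
Σ|x[n]|² = |-1|² + |-1|² + |-1|² + |3|² = 12.0000

Frequency domain:
(1/4)Σ|X[k]|² = (1/4)(|0|² + |4i|² + |-4|² + |-4i|²) = (1/4)·48.0000 = 12.0000

Both sides agree, confirming Parseval's theorem.

Σ|x[n]|² = (1/N)Σ|X[k]|² = 12.0000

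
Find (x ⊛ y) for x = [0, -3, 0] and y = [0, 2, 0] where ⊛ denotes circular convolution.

(x ⊛ y)[n] = Σ(m=0 to 2) x[m] · y[(n-m) mod 3]

Computing each output sample:
(x ⊛ y)[0] = 0
(x ⊛ y)[1] = 0
(x ⊛ y)[2] = -6

x ⊛ y = [0, 0, -6]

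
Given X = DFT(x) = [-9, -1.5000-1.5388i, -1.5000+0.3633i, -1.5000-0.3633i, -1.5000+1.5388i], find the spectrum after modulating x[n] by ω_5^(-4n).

Modulation property: DFT(ω_5^(-4n)·x[n]) = X[(k-4) mod 5], so circularly shift X by 4 positions.

X[k-4] = [-1.5000-1.5388i, -1.5000+0.3633i, -1.5000-0.3633i, -1.5000+1.5388i, -9]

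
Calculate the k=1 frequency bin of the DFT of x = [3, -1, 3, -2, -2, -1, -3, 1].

X[1] = Σ(n=0 to 7) x[n] · ω_8^(1n) where ω_8 = e^(-2πi/8)
= (3)·ω_8^0 + (-1)·ω_8^1 + (3)·ω_8^2 + (-2)·ω_8^3 + (-2)·ω_8^4 + (-1)·ω_8^5 + (-3)·ω_8^6 + (1)·ω_8^7

X[1] = 7.1213-3.8787i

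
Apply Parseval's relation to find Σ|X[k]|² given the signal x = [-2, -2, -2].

Parseval: Σ|x[n]|² = (1/N)Σ|X[k]|², so Σ|X[k]|² = N·Σ|x[n]|² = 3·12.0000

Σ|X[k]|² = N·Σ|x[n]|² = 3·12.0000 = 36.0000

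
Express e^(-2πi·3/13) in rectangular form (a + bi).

ω_13^3 = e^(-2πi·3/13)
= cos(-2π·3/13) + i·sin(-2π·3/13)
= cos(-6π/13) + i·sin(-6π/13)

ω_13^3 = cos(-6π/13) + i·sin(-6π/13) = 0.1205-0.9927i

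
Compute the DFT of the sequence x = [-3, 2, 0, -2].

X[k] = Σ(n=0 to 3) x[n] · ω_4^(nk)
where ω_4 = e^(-2πi/4)

Computing each X[k]:
X[0] = -3
X[1] = -3-4i
X[2] = -3
X[3] = -3+4i

X = [-3, -3-4i, -3, -3+4i]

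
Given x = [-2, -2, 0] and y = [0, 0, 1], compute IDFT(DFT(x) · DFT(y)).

(x ⊛ y)[n] = Σ(m=0 to 2) x[m] · y[(n-m) mod 3]

Computing each output sample:
(x ⊛ y)[0] = -2
(x ⊛ y)[1] = 0
(x ⊛ y)[2] = -2

x ⊛ y = [-2, 0, -2]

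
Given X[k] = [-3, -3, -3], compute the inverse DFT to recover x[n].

x[n] = (1/3) Σ(k=0 to 2) X[k] · e^(2πikn/3)

Computing each x[n]:
x[0] = -3
x[1] = 0
x[2] = 0

x = [-3, 0, 0]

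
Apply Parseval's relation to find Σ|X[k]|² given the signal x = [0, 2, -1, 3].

Parseval: Σ|x[n]|² = (1/N)Σ|X[k]|², so Σ|X[k]|² = N·Σ|x[n]|² = 4·14.0000

Σ|X[k]|² = N·Σ|x[n]|² = 4·14.0000 = 56.0000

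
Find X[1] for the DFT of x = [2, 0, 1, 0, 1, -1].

X[1] = Σ(n=0 to 5) x[n] · ω_6^(1n) where ω_6 = e^(-2πi/6)
= (2)·ω_6^0 + (0)·ω_6^1 + (1)·ω_6^2 + (0)·ω_6^3 + (1)·ω_6^4 + (-1)·ω_6^5

X[1] = 0.5000-0.8660i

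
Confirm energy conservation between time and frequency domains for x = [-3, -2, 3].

Time domain:
Σ|x[n]|² = |-3|² + |-2|² + |3|² = 22.0000

Frequency domain:
(1/3)Σ|X[k]|² = (1/3)(|-2|² + |-3.5000+4.3301i|² + |-3.5000-4.3301i|²) = (1/3)·66.0000 = 22.0000

Both sides agree, confirming Parseval's theorem.

Σ|x[n]|² = (1/N)Σ|X[k]|² = 22.0000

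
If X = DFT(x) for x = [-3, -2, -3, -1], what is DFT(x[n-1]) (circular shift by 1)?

Time shift by 1: X_shifted[k] = ω_4^(1k) · X[k]
Shifted x = [-1, -3, -2, -3]

DFT(x[n-1]) = [-9, 1, 3, 1]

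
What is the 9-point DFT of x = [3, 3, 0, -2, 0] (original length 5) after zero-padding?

Original 5-point DFT: [4, 5.5451-4.0287i, -0.0451+0.1388i, -0.0451-0.1388i, 5.5451+4.0287i]
Zero-padded 9-point DFT provides frequency interpolation.

DFT_9([x, 0, ...]) = [4, 6.2981-0.1963i, 4.5209-4.6865i, -0.5000-2.5981i, 1.1809+0.7060i, 1.1809-0.7060i, -0.5000+2.5981i, 4.5209+4.6865i, 6.2981+0.1963i]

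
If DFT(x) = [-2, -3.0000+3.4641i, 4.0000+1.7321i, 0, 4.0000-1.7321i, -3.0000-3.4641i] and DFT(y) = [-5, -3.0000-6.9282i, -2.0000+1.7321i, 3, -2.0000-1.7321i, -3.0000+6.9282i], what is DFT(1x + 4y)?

By linearity: DFT(1x + 4y) = 1·DFT(x) + 4·DFT(y)
= 1·[-2, -3.0000+3.4641i, 4.0000+1.7321i, 0, 4.0000-1.7321i, -3.0000-3.4641i] + 4·[-5, -3.0000-6.9282i, -2.0000+1.7321i, 3, -2.0000-1.7321i, -3.0000+6.9282i]

Computing element-wise:
Z[0] = 1·(-2) + 4·(-5) = -22
Z[1] = 1·(-3.0000+3.4641i) + 4·(-3.0000-6.9282i) = -15.0000-24.2487i
Z[2] = 1·(4.0000+1.7321i) + 4·(-2.0000+1.7321i) = -4.0000+8.6605i
Z[3] = 1·(0) + 4·(3) = 12
Z[4] = 1·(4.0000-1.7321i) + 4·(-2.0000-1.7321i) = -4.0000-8.6605i
Z[5] = 1·(-3.0000-3.4641i) + 4·(-3.0000+6.9282i) = -15.0000+24.2487i

DFT(1x + 4y) = 1·X + 4·Y = [-22, -15.0000-24.2487i, -4.0000+8.6605i, 12, -4.0000-8.6605i, -15.0000+24.2487i]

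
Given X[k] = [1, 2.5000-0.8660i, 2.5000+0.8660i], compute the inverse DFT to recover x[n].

x[n] = (1/3) Σ(k=0 to 2) X[k] · e^(2πikn/3)

Computing each x[n]:
x[0] = 2
x[1] = 0
x[2] = -1

x = [2, 0, -1]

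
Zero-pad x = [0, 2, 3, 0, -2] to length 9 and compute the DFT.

Original 5-point DFT: [3, -2.4271-5.5676i, 0.9271+0.5020i, 0.9271-0.5020i, -2.4271+5.5676i]
Zero-padded 9-point DFT provides frequency interpolation.

DFT_9([x, 0, ...]) = [3, 3.9324-3.5560i, -4.0039-4.2813i, -1.5000+2.5981i, 0.0715-0.7253i, 0.0715+0.7253i, -1.5000-2.5981i, -4.0039+4.2813i, 3.9324+3.5560i]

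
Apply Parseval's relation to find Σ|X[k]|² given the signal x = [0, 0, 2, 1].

Parseval: Σ|x[n]|² = (1/N)Σ|X[k]|², so Σ|X[k]|² = N·Σ|x[n]|² = 4·5.0000

Σ|X[k]|² = N·Σ|x[n]|² = 4·5.0000 = 20.0000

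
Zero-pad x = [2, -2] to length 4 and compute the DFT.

Original 2-point DFT: [0, 4]
Zero-padded 4-point DFT provides frequency interpolation.

DFT_4([x, 0, ...]) = [0, 2+2i, 4, 2-2i]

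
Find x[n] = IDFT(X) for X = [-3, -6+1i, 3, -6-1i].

x[n] = (1/4) Σ(k=0 to 3) X[k] · e^(2πikn/4)

Computing each x[n]:
x[0] = -3
x[1] = -2
x[2] = 3
x[3] = -1

x = [-3, -2, 3, -1]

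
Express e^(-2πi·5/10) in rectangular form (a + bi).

ω_10^5 = e^(-2πi·5/10)
= cos(-2π·5/10) + i·sin(-2π·5/10)
= cos(-10π/10) + i·sin(-10π/10)

ω_10^5 = cos(-10π/10) + i·sin(-10π/10) = -1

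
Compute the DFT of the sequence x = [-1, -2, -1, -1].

X[k] = Σ(n=0 to 3) x[n] · ω_4^(nk)
where ω_4 = e^(-2πi/4)

Computing each X[k]:
X[0] = -5
X[1] = 1i
X[2] = 1
X[3] = -1i

X = [-5, 1i, 1, -1i]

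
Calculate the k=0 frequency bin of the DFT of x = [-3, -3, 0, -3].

X[0] = Σ(n=0 to 3) x[n] · ω_4^0 = Σ x[n]
= (-3) + (-3) + (0) + (-3)

X[0] = -9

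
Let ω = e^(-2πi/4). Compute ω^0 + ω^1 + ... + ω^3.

Sum of all nth roots of unity equals 0 for n > 1 (geometric series with r ≠ 1).

0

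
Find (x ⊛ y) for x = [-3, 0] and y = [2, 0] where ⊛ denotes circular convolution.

(x ⊛ y)[n] = Σ(m=0 to 1) x[m] · y[(n-m) mod 2]

Computing each output sample:
(x ⊛ y)[0] = -6
(x ⊛ y)[1] = 0

x ⊛ y = [-6, 0]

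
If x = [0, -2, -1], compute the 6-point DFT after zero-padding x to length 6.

Original 3-point DFT: [-3, 1.5000+0.8660i, 1.5000-0.8660i]
Zero-padded 6-point DFT provides frequency interpolation.

DFT_6([x, 0, ...]) = [-3, -0.5000+2.5981i, 1.5000+0.8660i, 1, 1.5000-0.8660i, -0.5000-2.5981i]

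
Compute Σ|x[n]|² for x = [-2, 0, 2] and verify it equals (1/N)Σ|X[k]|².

Time domain:
Σ|x[n]|² = |-2|² + |0|² + |2|² = 8.0000

Frequency domain:
(1/3)Σ|X[k]|² = (1/3)(|0|² + |-3.0000+1.7321i|² + |-3.0000-1.7321i|²) = (1/3)·24.0000 = 8.0000

Both sides agree, confirming Parseval's theorem.

Σ|x[n]|² = (1/N)Σ|X[k]|² = 8.0000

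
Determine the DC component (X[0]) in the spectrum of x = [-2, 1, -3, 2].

X[0] = Σ(n=0 to 3) x[n] · ω_4^0 = Σ x[n]
= (-2) + (1) + (-3) + (2)

X[0] = -2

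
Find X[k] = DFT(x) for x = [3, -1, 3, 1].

X[k] = Σ(n=0 to 3) x[n] · ω_4^(nk)
where ω_4 = e^(-2πi/4)

Computing each X[k]:
X[0] = 6
X[1] = 2i
X[2] = 6
X[3] = -2i

X = [6, 2i, 6, -2i]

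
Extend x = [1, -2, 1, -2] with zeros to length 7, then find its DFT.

Original 4-point DFT: [-2, 0, 6, 0]
Zero-padded 7-point DFT provides frequency interpolation.

DFT_7([x, 0, ...]) = [-2, 1.3324+1.4565i, -0.7029+0.8201i, 3.8705+3.5995i, 3.8705-3.5995i, -0.7029-0.8201i, 1.3324-1.4565i]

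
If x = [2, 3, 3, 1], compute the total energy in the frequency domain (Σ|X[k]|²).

Parseval: Σ|x[n]|² = (1/N)Σ|X[k]|², so Σ|X[k]|² = N·Σ|x[n]|² = 4·23.0000

Σ|X[k]|² = N·Σ|x[n]|² = 4·23.0000 = 92.0000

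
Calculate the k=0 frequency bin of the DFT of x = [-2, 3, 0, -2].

X[0] = Σ(n=0 to 3) x[n] · ω_4^0 = Σ x[n]
= (-2) + (3) + (0) + (-2)

X[0] = -1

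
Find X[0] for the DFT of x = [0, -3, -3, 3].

X[0] = Σ(n=0 to 3) x[n] · ω_4^0 = Σ x[n]
= (0) + (-3) + (-3) + (3)

X[0] = -3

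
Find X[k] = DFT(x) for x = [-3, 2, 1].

X[k] = Σ(n=0 to 2) x[n] · ω_3^(nk)
where ω_3 = e^(-2πi/3)

Computing each X[k]:
X[0] = 0
X[1] = -4.5000-0.8660i
X[2] = -4.5000+0.8660i

X = [0, -4.5000-0.8660i, -4.5000+0.8660i]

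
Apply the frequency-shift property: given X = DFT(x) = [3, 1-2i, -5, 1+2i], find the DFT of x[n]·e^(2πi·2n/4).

Modulation property: DFT(ω_4^(-2n)·x[n]) = X[(k-2) mod 4], so circularly shift X by 2 positions.

X[k-2] = [-5, 1+2i, 3, 1-2i]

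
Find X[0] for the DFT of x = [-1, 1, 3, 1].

X[0] = Σ(n=0 to 3) x[n] · ω_4^0 = Σ x[n]
= (-1) + (1) + (3) + (1)

X[0] = 4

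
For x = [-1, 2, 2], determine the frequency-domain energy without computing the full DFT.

Parseval: Σ|x[n]|² = (1/N)Σ|X[k]|², so Σ|X[k]|² = N·Σ|x[n]|² = 3·9.0000

Σ|X[k]|² = N·Σ|x[n]|² = 3·9.0000 = 27.0000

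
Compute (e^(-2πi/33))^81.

Since ω_33^33 = 1, powers reduce modulo 33.
81 mod 33 = 15
So ω_33^81 = ω_33^15 = e^(-2πi·15/33)

ω_33^81 = ω_33^15 = -0.9595-0.2817i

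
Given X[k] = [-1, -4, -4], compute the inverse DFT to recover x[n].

x[n] = (1/3) Σ(k=0 to 2) X[k] · e^(2πikn/3)

Computing each x[n]:
x[0] = -3
x[1] = 1
x[2] = 1

x = [-3, 1, 1]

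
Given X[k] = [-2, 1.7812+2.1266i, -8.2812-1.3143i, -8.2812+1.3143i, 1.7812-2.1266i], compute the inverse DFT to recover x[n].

x[n] = (1/5) Σ(k=0 to 4) X[k] · e^(2πikn/5)

Computing each x[n]:
x[0] = -3
x[1] = 2
x[2] = -3
x[3] = -1
x[4] = 3

x = [-3, 2, -3, -1, 3]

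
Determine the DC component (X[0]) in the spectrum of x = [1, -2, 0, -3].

X[0] = Σ(n=0 to 3) x[n] · ω_4^0 = Σ x[n]
= (1) + (-2) + (0) + (-3)

X[0] = -4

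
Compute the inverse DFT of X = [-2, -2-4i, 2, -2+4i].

x[n] = (1/4) Σ(k=0 to 3) X[k] · e^(2πikn/4)

Computing each x[n]:
x[0] = -1
x[1] = 1
x[2] = 1
x[3] = -3

x = [-1, 1, 1, -3]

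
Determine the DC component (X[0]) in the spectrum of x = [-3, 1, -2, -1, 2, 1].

X[0] = Σ(n=0 to 5) x[n] · ω_6^0 = Σ x[n]
= (-3) + (1) + (-2) + (-1) + (2) + (1)

X[0] = -2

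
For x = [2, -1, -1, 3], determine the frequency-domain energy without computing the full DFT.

Parseval: Σ|x[n]|² = (1/N)Σ|X[k]|², so Σ|X[k]|² = N·Σ|x[n]|² = 4·15.0000

Σ|X[k]|² = N·Σ|x[n]|² = 4·15.0000 = 60.0000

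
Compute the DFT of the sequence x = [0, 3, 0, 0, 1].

X[k] = Σ(n=0 to 4) x[n] · ω_5^(nk)
where ω_5 = e^(-2πi/5)

Computing each X[k]:
X[0] = 4
X[1] = 1.2361-1.9021i
X[2] = -3.2361-1.1756i
X[3] = -3.2361+1.1756i
X[4] = 1.2361+1.9021i

X = [4, 1.2361-1.9021i, -3.2361-1.1756i, -3.2361+1.1756i, 1.2361+1.9021i]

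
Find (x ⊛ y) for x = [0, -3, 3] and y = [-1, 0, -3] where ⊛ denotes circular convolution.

(x ⊛ y)[n] = Σ(m=0 to 2) x[m] · y[(n-m) mod 3]

Computing each output sample:
(x ⊛ y)[0] = 9
(x ⊛ y)[1] = -6
(x ⊛ y)[2] = -3

x ⊛ y = [9, -6, -3]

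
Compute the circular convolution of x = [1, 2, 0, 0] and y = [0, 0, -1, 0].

(x ⊛ y)[n] = Σ(m=0 to 3) x[m] · y[(n-m) mod 4]

Computing each output sample:
(x ⊛ y)[0] = 0
(x ⊛ y)[1] = 0
(x ⊛ y)[2] = -1
(x ⊛ y)[3] = -2

x ⊛ y = [0, 0, -1, -2]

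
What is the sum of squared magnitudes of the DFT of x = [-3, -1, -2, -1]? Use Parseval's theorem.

Parseval: Σ|x[n]|² = (1/N)Σ|X[k]|², so Σ|X[k]|² = N·Σ|x[n]|² = 4·15.0000

Σ|X[k]|² = N·Σ|x[n]|² = 4·15.0000 = 60.0000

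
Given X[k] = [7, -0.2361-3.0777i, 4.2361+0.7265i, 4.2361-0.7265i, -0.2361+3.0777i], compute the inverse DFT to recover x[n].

x[n] = (1/5) Σ(k=0 to 4) X[k] · e^(2πikn/5)

Computing each x[n]:
x[0] = 3
x[1] = 1
x[2] = 3
x[3] = 1
x[4] = -1

x = [3, 1, 3, 1, -1]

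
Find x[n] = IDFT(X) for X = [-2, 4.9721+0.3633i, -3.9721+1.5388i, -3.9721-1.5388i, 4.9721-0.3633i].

x[n] = (1/5) Σ(k=0 to 4) X[k] · e^(2πikn/5)

Computing each x[n]:
x[0] = 0
x[1] = 1
x[2] = -2
x[3] = -3
x[4] = 2

x = [0, 1, -2, -3, 2]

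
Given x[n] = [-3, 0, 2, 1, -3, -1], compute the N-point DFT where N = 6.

X[k] = Σ(n=0 to 5) x[n] · ω_6^(nk)
where ω_6 = e^(-2πi/6)

Computing each X[k]:
X[0] = -4
X[1] = -4.0000-5.1962i
X[2] = -1.0000+3.4641i
X[3] = -4
X[4] = -1.0000-3.4641i
X[5] = -4.0000+5.1962i

X = [-4, -4.0000-5.1962i, -1.0000+3.4641i, -4, -1.0000-3.4641i, -4.0000+5.1962i]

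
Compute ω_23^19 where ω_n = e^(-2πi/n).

ω_23^19 = e^(-2πi·19/23)
= cos(-2π·19/23) + i·sin(-2π·19/23)
= cos(-38π/23) + i·sin(-38π/23)

ω_23^19 = cos(-38π/23) + i·sin(-38π/23) = 0.4601+0.8879i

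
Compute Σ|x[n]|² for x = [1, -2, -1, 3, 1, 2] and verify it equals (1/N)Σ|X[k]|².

Time domain:
Σ|x[n]|² = |1|² + |-2|² + |-1|² + |3|² + |1|² + |2|² = 20.0000

Frequency domain:
(1/6)Σ|X[k]|² = (1/6)(|4|² + |-2.0000+5.1962i|² + |4.0000+1.7321i|² + |-2|² + |4.0000-1.7321i|² + |-2.0000-5.1962i|²) = (1/6)·120.0000 = 20.0000

Both sides agree, confirming Parseval's theorem.

Σ|x[n]|² = (1/N)Σ|X[k]|² = 20.0000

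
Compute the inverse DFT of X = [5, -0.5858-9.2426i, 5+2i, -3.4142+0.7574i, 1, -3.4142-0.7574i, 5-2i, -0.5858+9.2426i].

x[n] = (1/8) Σ(k=0 to 7) X[k] · e^(2πikn/8)

Computing each x[n]:
x[0] = 1
x[1] = 2
x[2] = 2
x[3] = 2
x[4] = 3
x[5] = -2
x[6] = -3
x[7] = 0

x = [1, 2, 2, 2, 3, -2, -3, 0]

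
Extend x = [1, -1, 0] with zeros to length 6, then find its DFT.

Original 3-point DFT: [0, 1.5000+0.8660i, 1.5000-0.8660i]
Zero-padded 6-point DFT provides frequency interpolation.

DFT_6([x, 0, ...]) = [0, 0.5000+0.8660i, 1.5000+0.8660i, 2, 1.5000-0.8660i, 0.5000-0.8660i]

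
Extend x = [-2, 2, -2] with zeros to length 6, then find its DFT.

Original 3-point DFT: [-2, -2.0000-3.4641i, -2.0000+3.4641i]
Zero-padded 6-point DFT provides frequency interpolation.

DFT_6([x, 0, ...]) = [-2, 0, -2.0000-3.4641i, -6, -2.0000+3.4641i, 0]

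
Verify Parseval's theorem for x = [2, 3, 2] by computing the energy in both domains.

Time domain:
Σ|x[n]|² = |2|² + |3|² + |2|² = 17.0000

Frequency domain:
(1/3)Σ|X[k]|² = (1/3)(|7|² + |-0.5000-0.8660i|² + |-0.5000+0.8660i|²) = (1/3)·51.0000 = 17.0000

Both sides agree, confirming Parseval's theorem.

Σ|x[n]|² = (1/N)Σ|X[k]|² = 17.0000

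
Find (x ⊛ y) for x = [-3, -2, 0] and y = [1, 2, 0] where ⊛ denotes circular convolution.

(x ⊛ y)[n] = Σ(m=0 to 2) x[m] · y[(n-m) mod 3]

Computing each output sample:
(x ⊛ y)[0] = -3
(x ⊛ y)[1] = -8
(x ⊛ y)[2] = -4

x ⊛ y = [-3, -8, -4]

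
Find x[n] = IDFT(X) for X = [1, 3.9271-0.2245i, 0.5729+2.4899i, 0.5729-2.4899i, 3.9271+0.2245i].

x[n] = (1/5) Σ(k=0 to 4) X[k] · e^(2πikn/5)

Computing each x[n]:
x[0] = 2
x[1] = 0
x[2] = 0
x[3] = -2
x[4] = 1

x = [2, 0, 0, -2, 1]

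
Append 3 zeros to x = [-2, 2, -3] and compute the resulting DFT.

Original 3-point DFT: [-3, -1.5000-4.3301i, -1.5000+4.3301i]
Zero-padded 6-point DFT provides frequency interpolation.

DFT_6([x, 0, ...]) = [-3, 0.5000+0.8660i, -1.5000-4.3301i, -7, -1.5000+4.3301i, 0.5000-0.8660i]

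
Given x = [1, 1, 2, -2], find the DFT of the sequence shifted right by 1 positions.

Time shift by 1: X_shifted[k] = ω_4^(1k) · X[k]
Shifted x = [-2, 1, 1, 2]

DFT(x[n-1]) = [2, -3+1i, -4, -3-1i]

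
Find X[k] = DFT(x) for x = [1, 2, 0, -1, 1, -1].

X[k] = Σ(n=0 to 5) x[n] · ω_6^(nk)
where ω_6 = e^(-2πi/6)

Computing each X[k]:
X[0] = 2
X[1] = 2.0000-1.7321i
X[2] = -1.0000-3.4641i
X[3] = 2
X[4] = -1.0000+3.4641i
X[5] = 2.0000+1.7321i

X = [2, 2.0000-1.7321i, -1.0000-3.4641i, 2, -1.0000+3.4641i, 2.0000+1.7321i]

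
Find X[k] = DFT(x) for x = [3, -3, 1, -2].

X[k] = Σ(n=0 to 3) x[n] · ω_4^(nk)
where ω_4 = e^(-2πi/4)

Computing each X[k]:
X[0] = -1
X[1] = 2+1i
X[2] = 9
X[3] = 2-1i

X = [-1, 2+1i, 9, 2-1i]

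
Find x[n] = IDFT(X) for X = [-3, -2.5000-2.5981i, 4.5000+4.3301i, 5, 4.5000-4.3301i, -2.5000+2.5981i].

x[n] = (1/6) Σ(k=0 to 5) X[k] · e^(2πikn/6)

Computing each x[n]:
x[0] = 1
x[1] = -3
x[2] = 2
x[3] = 1
x[4] = -2
x[5] = -2

x = [1, -3, 2, 1, -2, -2]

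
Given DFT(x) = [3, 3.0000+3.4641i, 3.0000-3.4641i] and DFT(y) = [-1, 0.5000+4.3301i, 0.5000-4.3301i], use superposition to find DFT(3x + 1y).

By linearity: DFT(3x + 1y) = 3·DFT(x) + 1·DFT(y)
= 3·[3, 3.0000+3.4641i, 3.0000-3.4641i] + 1·[-1, 0.5000+4.3301i, 0.5000-4.3301i]

Computing element-wise:
Z[0] = 3·(3) + 1·(-1) = 8
Z[1] = 3·(3.0000+3.4641i) + 1·(0.5000+4.3301i) = 9.5000+14.7224i
Z[2] = 3·(3.0000-3.4641i) + 1·(0.5000-4.3301i) = 9.5000-14.7224i

DFT(3x + 1y) = 3·X + 1·Y = [8, 9.5000+14.7224i, 9.5000-14.7224i]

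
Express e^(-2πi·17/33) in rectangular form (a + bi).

ω_33^17 = e^(-2πi·17/33)
= cos(-2π·17/33) + i·sin(-2π·17/33)
= cos(-34π/33) + i·sin(-34π/33)

ω_33^17 = cos(-34π/33) + i·sin(-34π/33) = -0.9955+0.0951i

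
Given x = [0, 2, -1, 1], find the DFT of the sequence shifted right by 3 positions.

Time shift by 3: X_shifted[k] = ω_4^(3k) · X[k]
Shifted x = [2, -1, 1, 0]

DFT(x[n-3]) = [2, 1+1i, 4, 1-1i]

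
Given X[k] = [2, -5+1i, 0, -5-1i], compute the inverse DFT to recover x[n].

x[n] = (1/4) Σ(k=0 to 3) X[k] · e^(2πikn/4)

Computing each x[n]:
x[0] = -2
x[1] = 0
x[2] = 3
x[3] = 1

x = [-2, 0, 3, 1]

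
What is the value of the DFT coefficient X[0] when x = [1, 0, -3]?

X[0] = Σ(n=0 to 2) x[n] · ω_3^0 = Σ x[n]
= (1) + (0) + (-3)

X[0] = -2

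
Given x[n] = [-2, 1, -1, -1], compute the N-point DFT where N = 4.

X[k] = Σ(n=0 to 3) x[n] · ω_4^(nk)
where ω_4 = e^(-2πi/4)

Computing each X[k]:
X[0] = -3
X[1] = -1-2i
X[2] = -3
X[3] = -1+2i

X = [-3, -1-2i, -3, -1+2i]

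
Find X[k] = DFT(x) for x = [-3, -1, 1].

X[k] = Σ(n=0 to 2) x[n] · ω_3^(nk)
where ω_3 = e^(-2πi/3)

Computing each X[k]:
X[0] = -3
X[1] = -3.0000+1.7321i
X[2] = -3.0000-1.7321i

X = [-3, -3.0000+1.7321i, -3.0000-1.7321i]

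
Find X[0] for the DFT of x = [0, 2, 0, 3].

X[0] = Σ(n=0 to 3) x[n] · ω_4^0 = Σ x[n]
= (0) + (2) + (0) + (3)

X[0] = 5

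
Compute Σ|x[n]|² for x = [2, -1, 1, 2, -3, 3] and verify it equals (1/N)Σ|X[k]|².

Time domain:
Σ|x[n]|² = |2|² + |-1|² + |1|² + |2|² + |-3|² + |3|² = 28.0000

Frequency domain:
(1/6)Σ|X[k]|² = (1/6)(|4|² + |2|² + |4.0000+6.9282i|² + |-4|² + |4.0000-6.9282i|² + |2|²) = (1/6)·168.0000 = 28.0000

Both sides agree, confirming Parseval's theorem.

Σ|x[n]|² = (1/N)Σ|X[k]|² = 28.0000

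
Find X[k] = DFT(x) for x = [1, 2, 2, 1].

X[k] = Σ(n=0 to 3) x[n] · ω_4^(nk)
where ω_4 = e^(-2πi/4)

Computing each X[k]:
X[0] = 6
X[1] = -1-1i
X[2] = 0
X[3] = -1+1i

X = [6, -1-1i, 0, -1+1i]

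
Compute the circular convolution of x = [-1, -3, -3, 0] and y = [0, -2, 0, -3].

(x ⊛ y)[n] = Σ(m=0 to 3) x[m] · y[(n-m) mod 4]

Computing each output sample:
(x ⊛ y)[0] = 9
(x ⊛ y)[1] = 11
(x ⊛ y)[2] = 6
(x ⊛ y)[3] = 9

x ⊛ y = [9, 11, 6, 9]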